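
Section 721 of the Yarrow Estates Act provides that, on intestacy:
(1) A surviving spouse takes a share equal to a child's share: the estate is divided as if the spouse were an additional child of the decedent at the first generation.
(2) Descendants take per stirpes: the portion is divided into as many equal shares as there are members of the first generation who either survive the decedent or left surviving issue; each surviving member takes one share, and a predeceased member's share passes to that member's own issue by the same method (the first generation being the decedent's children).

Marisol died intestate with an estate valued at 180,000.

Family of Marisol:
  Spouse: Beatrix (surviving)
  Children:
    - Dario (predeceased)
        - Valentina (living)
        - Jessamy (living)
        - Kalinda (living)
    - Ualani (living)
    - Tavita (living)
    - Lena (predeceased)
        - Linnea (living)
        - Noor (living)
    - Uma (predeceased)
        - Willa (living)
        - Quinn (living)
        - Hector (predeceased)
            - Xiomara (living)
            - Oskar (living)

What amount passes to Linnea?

Linnea receives 15,000.

The spouse counts as an additional share at the children's level, so there are 6 primary shares of 30,000. Beatrix takes one such share (30,000).
The children's combined portion (150,000) is divided into 5 shares of 30,000: Ualani and Tavita each take 30,000; Dario's 30,000 share passes to Dario's issue; Lena's 30,000 share passes to Lena's issue; Uma's 30,000 share passes to Uma's issue.
Dario's share (30,000) is divided into 3 shares of 10,000: Valentina, Jessamy, and Kalinda each take 10,000.
Lena's share (30,000) is divided into 2 shares of 15,000: Linnea and Noor each take 15,000.
Uma's share (30,000) is divided into 3 shares of 10,000: Willa and Quinn each take 10,000; Hector's 10,000 share passes to Hector's issue.
Hector's share (10,000) is divided into 2 shares of 5,000: Xiomara and Oskar each take 5,000.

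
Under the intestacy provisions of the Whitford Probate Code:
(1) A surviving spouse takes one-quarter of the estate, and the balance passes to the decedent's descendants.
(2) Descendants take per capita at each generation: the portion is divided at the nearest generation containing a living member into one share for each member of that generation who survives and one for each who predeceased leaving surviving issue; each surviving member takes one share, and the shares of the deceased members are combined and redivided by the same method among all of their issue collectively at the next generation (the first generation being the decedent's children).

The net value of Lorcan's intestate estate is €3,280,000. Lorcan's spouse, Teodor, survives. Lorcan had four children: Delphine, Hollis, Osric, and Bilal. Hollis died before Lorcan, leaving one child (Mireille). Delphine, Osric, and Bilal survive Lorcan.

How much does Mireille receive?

Teodor takes one-quarter of €3,280,000 = €820,000. The remaining €2,460,000 passes to the descendants.
The descendants' portion (€2,460,000) is divided at the children's generation into 4 shares of €615,000. Delphine, Osric, and Bilal each take €615,000. The remaining share for the deceased Hollis (€615,000) is carried to the next generation.
That pool (€615,000) passes entirely to Mireille, the sole taker at the grandchildren's generation.

Mireille receives €615,000.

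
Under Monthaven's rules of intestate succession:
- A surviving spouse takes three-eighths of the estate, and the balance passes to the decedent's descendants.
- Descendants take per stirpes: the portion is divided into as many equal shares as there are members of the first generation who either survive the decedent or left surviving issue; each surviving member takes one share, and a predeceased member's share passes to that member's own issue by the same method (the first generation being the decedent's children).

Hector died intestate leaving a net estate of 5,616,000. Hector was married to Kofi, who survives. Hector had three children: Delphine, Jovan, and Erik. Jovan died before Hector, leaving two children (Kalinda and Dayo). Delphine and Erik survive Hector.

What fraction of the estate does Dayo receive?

Kofi takes three-eighths of 5,616,000 = 2,106,000. The remaining 3,510,000 passes to the descendants.
The descendants' portion (3,510,000) is divided into 3 shares of 1,170,000: Delphine and Erik each take 1,170,000; Jovan's 1,170,000 share passes to Jovan's issue.
Jovan's share (1,170,000) is divided into 2 shares of 585,000: Kalinda and Dayo each take 585,000.

Dayo receives 5/48 of the estate.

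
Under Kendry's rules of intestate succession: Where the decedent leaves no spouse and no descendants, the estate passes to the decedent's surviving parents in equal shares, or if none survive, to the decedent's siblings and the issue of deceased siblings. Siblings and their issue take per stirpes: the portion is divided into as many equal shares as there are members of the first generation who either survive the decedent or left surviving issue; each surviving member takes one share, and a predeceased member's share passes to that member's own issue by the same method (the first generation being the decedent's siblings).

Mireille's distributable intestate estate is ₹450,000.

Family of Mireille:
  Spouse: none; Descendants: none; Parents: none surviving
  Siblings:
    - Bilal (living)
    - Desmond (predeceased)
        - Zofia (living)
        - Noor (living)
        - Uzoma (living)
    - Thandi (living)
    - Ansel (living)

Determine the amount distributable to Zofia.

The entire ₹450,000 passes to the siblings and their issue.
That amount (₹450,000) is divided into 4 shares of ₹112,500: Bilal, Thandi, and Ansel each take ₹112,500; Desmond's ₹112,500 share passes to Desmond's issue.
Desmond's share (₹112,500) is divided into 3 shares of ₹37,500: Zofia, Noor, and Uzoma each take ₹37,500.

Zofia receives ₹37,500.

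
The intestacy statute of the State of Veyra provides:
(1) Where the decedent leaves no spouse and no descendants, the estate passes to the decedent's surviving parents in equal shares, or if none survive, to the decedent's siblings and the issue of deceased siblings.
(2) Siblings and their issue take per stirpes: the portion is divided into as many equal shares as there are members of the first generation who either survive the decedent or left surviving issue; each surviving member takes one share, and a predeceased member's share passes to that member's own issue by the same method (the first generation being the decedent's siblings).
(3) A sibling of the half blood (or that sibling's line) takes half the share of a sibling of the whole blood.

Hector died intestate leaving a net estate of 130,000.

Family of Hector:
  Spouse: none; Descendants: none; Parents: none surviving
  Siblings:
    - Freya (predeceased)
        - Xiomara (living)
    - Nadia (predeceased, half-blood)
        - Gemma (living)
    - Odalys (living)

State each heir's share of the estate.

The entire 130,000 passes to the siblings and their issue.
Counting each half-blood sibling's line as half a unit, there are 5/2 units in 130,000, so one unit is 52,000. Whole-blood lines (Freya and Odalys) take 52,000 each; half-blood lines (Nadia) take 26,000 each.
Freya's share (52,000) passes entirely to Xiomara.
Nadia's share (26,000) passes entirely to Gemma.

Xiomara: 52,000; Gemma: 26,000; Odalys: 52,000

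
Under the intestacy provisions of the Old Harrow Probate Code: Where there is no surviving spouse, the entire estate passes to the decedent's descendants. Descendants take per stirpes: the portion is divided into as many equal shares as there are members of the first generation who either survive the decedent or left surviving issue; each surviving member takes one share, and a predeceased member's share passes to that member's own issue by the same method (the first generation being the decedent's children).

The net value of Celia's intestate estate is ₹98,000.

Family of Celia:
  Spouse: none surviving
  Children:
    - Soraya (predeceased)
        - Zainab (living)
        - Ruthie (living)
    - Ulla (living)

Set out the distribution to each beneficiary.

The entire ₹98,000 passes to the descendants.
That amount (₹98,000) is divided into 2 shares of ₹49,000: Ulla takes ₹49,000; Soraya's ₹49,000 share passes to Soraya's issue.
Soraya's share (₹49,000) is divided into 2 shares of ₹24,500: Zainab and Ruthie each take ₹24,500.

Zainab: ₹24,500; Ruthie: ₹24,500; Ulla: ₹49,000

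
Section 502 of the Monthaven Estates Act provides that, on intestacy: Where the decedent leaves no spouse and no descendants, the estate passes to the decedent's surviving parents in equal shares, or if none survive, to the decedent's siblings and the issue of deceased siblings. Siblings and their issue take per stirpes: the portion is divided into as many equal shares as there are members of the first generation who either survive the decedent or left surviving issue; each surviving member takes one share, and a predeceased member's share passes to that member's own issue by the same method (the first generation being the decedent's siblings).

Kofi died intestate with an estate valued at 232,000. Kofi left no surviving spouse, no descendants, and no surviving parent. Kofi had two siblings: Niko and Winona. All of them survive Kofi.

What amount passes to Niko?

The entire 232,000 passes to the siblings and their issue.
That amount (232,000) is divided into 2 shares of 116,000: Niko and Winona each take 116,000.

Niko receives 116,000.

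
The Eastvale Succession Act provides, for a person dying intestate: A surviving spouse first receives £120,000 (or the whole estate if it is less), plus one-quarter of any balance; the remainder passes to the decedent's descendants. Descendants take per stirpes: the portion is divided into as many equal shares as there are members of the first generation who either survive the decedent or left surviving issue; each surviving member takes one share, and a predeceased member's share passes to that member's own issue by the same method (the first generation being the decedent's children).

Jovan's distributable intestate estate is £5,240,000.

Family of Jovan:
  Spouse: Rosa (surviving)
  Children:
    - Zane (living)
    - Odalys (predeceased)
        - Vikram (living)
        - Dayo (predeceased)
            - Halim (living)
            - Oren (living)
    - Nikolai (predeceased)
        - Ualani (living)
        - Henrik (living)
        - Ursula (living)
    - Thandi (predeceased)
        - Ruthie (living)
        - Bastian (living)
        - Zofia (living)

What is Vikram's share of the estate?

Rosa first takes £120,000, leaving a balance of £5,120,000. Rosa then takes one-quarter of the balance (£1,280,000), for a total of £1,400,000. The remaining £3,840,000 passes to the descendants.
The descendants' portion (£3,840,000) is divided into 4 shares of £960,000: Zane takes £960,000; Odalys's £960,000 share passes to Odalys's issue; Nikolai's £960,000 share passes to Nikolai's issue; Thandi's £960,000 share passes to Thandi's issue.
Odalys's share (£960,000) is divided into 2 shares of £480,000: Vikram takes £480,000; Dayo's £480,000 share passes to Dayo's issue.
Dayo's share (£480,000) is divided into 2 shares of £240,000: Halim and Oren each take £240,000.
Nikolai's share (£960,000) is divided into 3 shares of £320,000: Ualani, Henrik, and Ursula each take £320,000.
Thandi's share (£960,000) is divided into 3 shares of £320,000: Ruthie, Bastian, and Zofia each take £320,000.

Vikram receives £480,000.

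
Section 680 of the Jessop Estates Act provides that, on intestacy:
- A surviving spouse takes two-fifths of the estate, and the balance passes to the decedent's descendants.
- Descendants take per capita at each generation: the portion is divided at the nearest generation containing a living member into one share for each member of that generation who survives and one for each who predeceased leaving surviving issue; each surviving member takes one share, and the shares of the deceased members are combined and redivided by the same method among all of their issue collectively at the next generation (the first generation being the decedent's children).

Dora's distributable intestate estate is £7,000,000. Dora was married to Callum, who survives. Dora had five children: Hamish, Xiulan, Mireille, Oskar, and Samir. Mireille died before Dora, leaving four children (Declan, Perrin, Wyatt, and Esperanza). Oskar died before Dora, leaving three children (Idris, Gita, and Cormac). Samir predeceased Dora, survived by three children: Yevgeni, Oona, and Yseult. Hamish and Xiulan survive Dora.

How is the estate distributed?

Callum takes two-fifths of £7,000,000 = £2,800,000. The remaining £4,200,000 passes to the descendants.
The descendants' portion (£4,200,000) is divided at the children's generation into 5 shares of £840,000. Hamish and Xiulan each take £840,000. The 3 shares of the deceased (Mireille, Oskar, and Samir) are combined into a pool of £2,520,000.
That pool (£2,520,000) is divided at the grandchildren's generation equally among Declan, Perrin, Wyatt, Esperanza, Idris, Gita, Cormac, Yevgeni, Oona, and Yseult: £252,000 each.

Callum: £2,800,000; Hamish: £840,000; Xiulan: £840,000; Declan: £252,000; Perrin: £252,000; Wyatt: £252,000; Esperanza: £252,000; Idris: £252,000; Gita: £252,000; Cormac: £252,000; Yevgeni: £252,000; Oona: £252,000; Yseult: £252,000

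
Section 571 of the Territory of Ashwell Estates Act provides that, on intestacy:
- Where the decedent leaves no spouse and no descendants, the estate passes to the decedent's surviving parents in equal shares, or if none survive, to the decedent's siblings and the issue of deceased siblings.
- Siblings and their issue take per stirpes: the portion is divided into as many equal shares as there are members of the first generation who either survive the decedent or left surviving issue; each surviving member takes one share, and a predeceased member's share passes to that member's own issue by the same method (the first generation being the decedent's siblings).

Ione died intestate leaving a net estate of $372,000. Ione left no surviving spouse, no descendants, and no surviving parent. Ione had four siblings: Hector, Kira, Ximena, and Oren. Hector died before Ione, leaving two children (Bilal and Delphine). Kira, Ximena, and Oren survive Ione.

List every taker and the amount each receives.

The entire $372,000 passes to the siblings and their issue.
That amount ($372,000) is divided into 4 shares of $93,000: Kira, Ximena, and Oren each take $93,000; Hector's $93,000 share passes to Hector's issue.
Hector's share ($93,000) is divided into 2 shares of $46,500: Bilal and Delphine each take $46,500.

Bilal: $46,500; Delphine: $46,500; Kira: $93,000; Ximena: $93,000; Oren: $93,000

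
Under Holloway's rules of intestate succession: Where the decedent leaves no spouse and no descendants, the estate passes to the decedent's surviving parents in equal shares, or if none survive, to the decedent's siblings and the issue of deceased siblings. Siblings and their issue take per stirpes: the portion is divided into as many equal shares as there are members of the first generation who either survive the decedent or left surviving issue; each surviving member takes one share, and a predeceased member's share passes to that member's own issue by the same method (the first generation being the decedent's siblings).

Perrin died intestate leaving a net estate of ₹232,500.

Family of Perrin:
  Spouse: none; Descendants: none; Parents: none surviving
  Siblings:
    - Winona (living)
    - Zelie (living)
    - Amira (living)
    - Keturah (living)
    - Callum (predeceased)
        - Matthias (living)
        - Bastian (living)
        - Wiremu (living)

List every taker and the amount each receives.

The entire ₹232,500 passes to the siblings and their issue.
That amount (₹232,500) is divided into 5 shares of ₹46,500: Winona, Zelie, Amira, and Keturah each take ₹46,500; Callum's ₹46,500 share passes to Callum's issue.
Callum's share (₹46,500) is divided into 3 shares of ₹15,500: Matthias, Bastian, and Wiremu each take ₹15,500.

Winona: ₹46,500; Zelie: ₹46,500; Amira: ₹46,500; Keturah: ₹46,500; Matthias: ₹15,500; Bastian: ₹15,500; Wiremu: ₹15,500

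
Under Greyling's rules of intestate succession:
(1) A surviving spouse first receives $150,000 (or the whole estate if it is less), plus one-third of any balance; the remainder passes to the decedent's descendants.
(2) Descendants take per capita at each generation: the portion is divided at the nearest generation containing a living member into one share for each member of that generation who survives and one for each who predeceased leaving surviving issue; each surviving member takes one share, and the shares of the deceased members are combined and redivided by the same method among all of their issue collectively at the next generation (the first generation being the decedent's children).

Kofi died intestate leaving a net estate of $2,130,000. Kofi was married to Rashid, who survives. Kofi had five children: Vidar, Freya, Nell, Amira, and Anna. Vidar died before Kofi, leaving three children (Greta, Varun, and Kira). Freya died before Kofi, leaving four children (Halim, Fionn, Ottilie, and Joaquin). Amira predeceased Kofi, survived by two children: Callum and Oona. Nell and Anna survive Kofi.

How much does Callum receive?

Callum receives $88,000.

Rashid first takes $150,000, leaving a balance of $1,980,000. Rashid then takes one-third of the balance ($660,000), for a total of $810,000. The remaining $1,320,000 passes to the descendants.
The descendants' portion ($1,320,000) is divided at the children's generation into 5 shares of $264,000. Nell and Anna each take $264,000. The 3 shares of the deceased (Vidar, Freya, and Amira) are combined into a pool of $792,000.
That pool ($792,000) is divided at the grandchildren's generation equally among Greta, Varun, Kira, Halim, Fionn, Ottilie, Joaquin, Callum, and Oona: $88,000 each.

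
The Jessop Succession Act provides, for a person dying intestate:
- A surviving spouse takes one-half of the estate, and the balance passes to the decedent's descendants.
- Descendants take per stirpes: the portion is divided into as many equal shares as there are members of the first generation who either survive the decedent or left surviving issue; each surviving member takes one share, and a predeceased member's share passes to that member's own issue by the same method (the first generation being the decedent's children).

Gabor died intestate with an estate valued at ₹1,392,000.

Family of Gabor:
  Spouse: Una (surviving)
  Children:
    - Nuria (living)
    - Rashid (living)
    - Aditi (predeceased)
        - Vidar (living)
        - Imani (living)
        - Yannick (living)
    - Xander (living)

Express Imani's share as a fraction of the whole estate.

Una takes one-half of ₹1,392,000 = ₹696,000. The remaining ₹696,000 passes to the descendants.
The descendants' portion (₹696,000) is divided into 4 shares of ₹174,000: Nuria, Rashid, and Xander each take ₹174,000; Aditi's ₹174,000 share passes to Aditi's issue.
Aditi's share (₹174,000) is divided into 3 shares of ₹58,000: Vidar, Imani, and Yannick each take ₹58,000.

Imani receives 1/24 of the estate.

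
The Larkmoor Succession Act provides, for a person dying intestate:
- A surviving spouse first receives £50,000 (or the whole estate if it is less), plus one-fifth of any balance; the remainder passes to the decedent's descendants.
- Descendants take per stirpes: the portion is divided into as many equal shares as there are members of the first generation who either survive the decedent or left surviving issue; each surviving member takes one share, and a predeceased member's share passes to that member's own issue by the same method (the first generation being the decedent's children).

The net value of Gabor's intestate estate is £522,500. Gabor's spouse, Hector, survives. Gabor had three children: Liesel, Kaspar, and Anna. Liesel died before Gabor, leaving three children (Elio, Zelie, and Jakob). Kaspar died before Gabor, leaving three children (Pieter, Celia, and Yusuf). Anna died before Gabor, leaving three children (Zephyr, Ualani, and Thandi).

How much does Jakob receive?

Hector first takes £50,000, leaving a balance of £472,500. Hector then takes one-fifth of the balance (£94,500), for a total of £144,500. The remaining £378,000 passes to the descendants.
The descendants' portion (£378,000) is divided into 3 shares of £126,000: Liesel's £126,000 share passes to Liesel's issue; Kaspar's £126,000 share passes to Kaspar's issue; Anna's £126,000 share passes to Anna's issue.
Liesel's share (£126,000) is divided into 3 shares of £42,000: Elio, Zelie, and Jakob each take £42,000.
Kaspar's share (£126,000) is divided into 3 shares of £42,000: Pieter, Celia, and Yusuf each take £42,000.
Anna's share (£126,000) is divided into 3 shares of £42,000: Zephyr, Ualani, and Thandi each take £42,000.

Jakob receives £42,000.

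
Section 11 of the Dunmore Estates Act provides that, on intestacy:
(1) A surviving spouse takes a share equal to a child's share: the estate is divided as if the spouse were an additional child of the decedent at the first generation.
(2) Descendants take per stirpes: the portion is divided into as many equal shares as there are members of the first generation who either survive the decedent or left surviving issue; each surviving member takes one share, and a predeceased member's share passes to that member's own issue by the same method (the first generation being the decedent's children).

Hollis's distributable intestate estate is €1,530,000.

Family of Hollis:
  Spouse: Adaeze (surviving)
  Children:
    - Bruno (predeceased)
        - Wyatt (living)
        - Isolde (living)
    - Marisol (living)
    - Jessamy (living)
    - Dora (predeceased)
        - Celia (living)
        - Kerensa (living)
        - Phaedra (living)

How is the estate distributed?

The spouse counts as an additional share at the children's level, so there are 5 primary shares of €306,000. Adaeze takes one such share (€306,000).
The children's combined portion (€1,224,000) is divided into 4 shares of €306,000: Marisol and Jessamy each take €306,000; Bruno's €306,000 share passes to Bruno's issue; Dora's €306,000 share passes to Dora's issue.
Bruno's share (€306,000) is divided into 2 shares of €153,000: Wyatt and Isolde each take €153,000.
Dora's share (€306,000) is divided into 3 shares of €102,000: Celia, Kerensa, and Phaedra each take €102,000.

Adaeze: €306,000; Wyatt: €153,000; Isolde: €153,000; Marisol: €306,000; Jessamy: €306,000; Celia: €102,000; Kerensa: €102,000; Phaedra: €102,000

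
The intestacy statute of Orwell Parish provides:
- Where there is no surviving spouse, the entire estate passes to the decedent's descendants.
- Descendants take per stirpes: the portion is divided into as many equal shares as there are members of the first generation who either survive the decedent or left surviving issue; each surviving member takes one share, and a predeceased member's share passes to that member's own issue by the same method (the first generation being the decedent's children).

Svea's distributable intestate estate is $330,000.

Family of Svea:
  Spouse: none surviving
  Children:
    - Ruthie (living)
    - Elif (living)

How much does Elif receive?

The entire $330,000 passes to the descendants.
That amount ($330,000) is divided into 2 shares of $165,000: Ruthie and Elif each take $165,000.

Elif receives $165,000.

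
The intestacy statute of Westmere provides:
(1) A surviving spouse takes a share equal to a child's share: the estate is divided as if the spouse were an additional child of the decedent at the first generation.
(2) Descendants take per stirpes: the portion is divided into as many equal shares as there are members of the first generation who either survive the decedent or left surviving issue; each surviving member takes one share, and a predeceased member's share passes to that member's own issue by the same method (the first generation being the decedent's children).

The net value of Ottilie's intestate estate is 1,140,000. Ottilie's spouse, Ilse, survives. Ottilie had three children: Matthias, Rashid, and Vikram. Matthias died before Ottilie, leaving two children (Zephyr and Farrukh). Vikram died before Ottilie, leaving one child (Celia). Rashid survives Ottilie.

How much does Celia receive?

Celia receives 285,000.

The spouse counts as an additional share at the children's level, so there are 4 primary shares of 285,000. Ilse takes one such share (285,000).
The children's combined portion (855,000) is divided into 3 shares of 285,000: Rashid takes 285,000; Matthias's 285,000 share passes to Matthias's issue; Vikram's 285,000 share passes to Vikram's issue.
Matthias's share (285,000) is divided into 2 shares of 142,500: Zephyr and Farrukh each take 142,500.
Vikram's share (285,000) passes entirely to Celia.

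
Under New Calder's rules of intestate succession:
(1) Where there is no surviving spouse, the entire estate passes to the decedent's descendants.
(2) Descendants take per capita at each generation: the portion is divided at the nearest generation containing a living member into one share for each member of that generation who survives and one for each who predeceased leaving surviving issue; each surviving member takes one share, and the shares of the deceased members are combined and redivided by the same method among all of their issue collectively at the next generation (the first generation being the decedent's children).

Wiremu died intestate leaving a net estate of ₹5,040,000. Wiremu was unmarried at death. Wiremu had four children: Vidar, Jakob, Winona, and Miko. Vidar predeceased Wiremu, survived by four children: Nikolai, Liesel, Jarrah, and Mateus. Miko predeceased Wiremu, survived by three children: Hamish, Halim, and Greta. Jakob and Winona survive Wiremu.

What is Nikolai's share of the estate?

The entire ₹5,040,000 passes to the descendants.
That amount (₹5,040,000) is divided at the children's generation into 4 shares of ₹1,260,000. Jakob and Winona each take ₹1,260,000. The 2 shares of the deceased (Vidar and Miko) are combined into a pool of ₹2,520,000.
That pool (₹2,520,000) is divided at the grandchildren's generation equally among Nikolai, Liesel, Jarrah, Mateus, Hamish, Halim, and Greta: ₹360,000 each.

Nikolai receives ₹360,000.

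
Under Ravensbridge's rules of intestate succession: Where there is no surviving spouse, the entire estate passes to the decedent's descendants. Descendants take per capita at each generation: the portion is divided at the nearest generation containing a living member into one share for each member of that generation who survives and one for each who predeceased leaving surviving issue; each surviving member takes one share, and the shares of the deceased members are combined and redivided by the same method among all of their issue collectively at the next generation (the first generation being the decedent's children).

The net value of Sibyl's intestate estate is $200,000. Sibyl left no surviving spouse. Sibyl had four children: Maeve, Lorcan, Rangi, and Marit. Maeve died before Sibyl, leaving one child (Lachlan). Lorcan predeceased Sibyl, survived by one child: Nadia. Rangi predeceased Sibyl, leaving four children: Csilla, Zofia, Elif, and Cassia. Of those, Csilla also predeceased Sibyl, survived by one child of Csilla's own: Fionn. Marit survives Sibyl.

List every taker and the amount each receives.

Lachlan: $25,000; Nadia: $25,000; Fionn: $25,000; Zofia: $25,000; Elif: $25,000; Cassia: $25,000; Marit: $50,000

The entire $200,000 passes to the descendants.
That amount ($200,000) is divided at the children's generation into 4 shares of $50,000. Marit takes $50,000. The 3 shares of the deceased (Maeve, Lorcan, and Rangi) are combined into a pool of $150,000.
That pool ($150,000) is divided at the grandchildren's generation into 6 shares of $25,000. Lachlan, Nadia, Zofia, Elif, and Cassia each take $25,000. The remaining share for the deceased Csilla ($25,000) is carried to the next generation.
That pool ($25,000) passes entirely to Fionn, the sole taker at the great-grandchildren's generation.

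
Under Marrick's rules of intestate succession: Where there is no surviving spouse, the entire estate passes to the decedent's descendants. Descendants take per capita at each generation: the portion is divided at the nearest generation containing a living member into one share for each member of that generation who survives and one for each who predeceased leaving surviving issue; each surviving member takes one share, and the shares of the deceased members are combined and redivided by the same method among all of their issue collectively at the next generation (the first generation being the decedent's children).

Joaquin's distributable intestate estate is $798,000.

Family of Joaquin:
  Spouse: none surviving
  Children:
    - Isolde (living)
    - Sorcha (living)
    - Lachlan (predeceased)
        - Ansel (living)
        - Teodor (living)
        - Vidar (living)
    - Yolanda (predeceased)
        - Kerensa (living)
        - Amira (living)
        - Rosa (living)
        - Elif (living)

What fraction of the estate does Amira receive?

The entire $798,000 passes to the descendants.
That amount ($798,000) is divided at the children's generation into 4 shares of $199,500. Isolde and Sorcha each take $199,500. The 2 shares of the deceased (Lachlan and Yolanda) are combined into a pool of $399,000.
That pool ($399,000) is divided at the grandchildren's generation equally among Ansel, Teodor, Vidar, Kerensa, Amira, Rosa, and Elif: $57,000 each.

Amira receives 1/14 of the estate.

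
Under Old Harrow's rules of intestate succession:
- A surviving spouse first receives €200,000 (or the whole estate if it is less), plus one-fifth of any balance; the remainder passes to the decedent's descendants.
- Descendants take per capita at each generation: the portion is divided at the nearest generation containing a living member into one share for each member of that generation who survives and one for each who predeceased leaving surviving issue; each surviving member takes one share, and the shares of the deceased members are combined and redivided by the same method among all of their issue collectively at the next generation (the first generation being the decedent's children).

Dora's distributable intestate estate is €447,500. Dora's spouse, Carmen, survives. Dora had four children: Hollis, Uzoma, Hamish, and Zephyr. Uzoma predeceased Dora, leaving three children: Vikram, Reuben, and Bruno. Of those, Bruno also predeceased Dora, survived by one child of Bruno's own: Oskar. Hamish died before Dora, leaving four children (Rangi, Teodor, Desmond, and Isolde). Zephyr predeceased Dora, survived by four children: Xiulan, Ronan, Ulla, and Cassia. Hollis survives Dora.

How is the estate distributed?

Carmen first takes €200,000, leaving a balance of €247,500. Carmen then takes one-fifth of the balance (€49,500), for a total of €249,500. The remaining €198,000 passes to the descendants.
The descendants' portion (€198,000) is divided at the children's generation into 4 shares of €49,500. Hollis takes €49,500. The 3 shares of the deceased (Uzoma, Hamish, and Zephyr) are combined into a pool of €148,500.
That pool (€148,500) is divided at the grandchildren's generation into 11 shares of €13,500. Vikram, Reuben, Rangi, Teodor, Desmond, Isolde, Xiulan, Ronan, Ulla, and Cassia each take €13,500. The remaining share for the deceased Bruno (€13,500) is carried to the next generation.
That pool (€13,500) passes entirely to Oskar, the sole taker at the great-grandchildren's generation.

Carmen: €249,500; Hollis: €49,500; Vikram: €13,500; Reuben: €13,500; Oskar: €13,500; Rangi: €13,500; Teodor: €13,500; Desmond: €13,500; Isolde: €13,500; Xiulan: €13,500; Ronan: €13,500; Ulla: €13,500; Cassia: €13,500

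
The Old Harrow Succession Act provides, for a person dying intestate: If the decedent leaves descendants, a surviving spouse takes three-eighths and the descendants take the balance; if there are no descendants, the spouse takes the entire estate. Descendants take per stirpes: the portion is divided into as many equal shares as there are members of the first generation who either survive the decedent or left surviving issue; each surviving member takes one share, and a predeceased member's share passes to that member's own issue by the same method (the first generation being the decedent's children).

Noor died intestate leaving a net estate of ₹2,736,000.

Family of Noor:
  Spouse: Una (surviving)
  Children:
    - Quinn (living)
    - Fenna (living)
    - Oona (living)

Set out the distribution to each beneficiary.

Una takes three-eighths of ₹2,736,000 = ₹1,026,000. The remaining ₹1,710,000 passes to the descendants.
The descendants' portion (₹1,710,000) is divided into 3 shares of ₹570,000: Quinn, Fenna, and Oona each take ₹570,000.

Una: ₹1,026,000; Quinn: ₹570,000; Fenna: ₹570,000; Oona: ₹570,000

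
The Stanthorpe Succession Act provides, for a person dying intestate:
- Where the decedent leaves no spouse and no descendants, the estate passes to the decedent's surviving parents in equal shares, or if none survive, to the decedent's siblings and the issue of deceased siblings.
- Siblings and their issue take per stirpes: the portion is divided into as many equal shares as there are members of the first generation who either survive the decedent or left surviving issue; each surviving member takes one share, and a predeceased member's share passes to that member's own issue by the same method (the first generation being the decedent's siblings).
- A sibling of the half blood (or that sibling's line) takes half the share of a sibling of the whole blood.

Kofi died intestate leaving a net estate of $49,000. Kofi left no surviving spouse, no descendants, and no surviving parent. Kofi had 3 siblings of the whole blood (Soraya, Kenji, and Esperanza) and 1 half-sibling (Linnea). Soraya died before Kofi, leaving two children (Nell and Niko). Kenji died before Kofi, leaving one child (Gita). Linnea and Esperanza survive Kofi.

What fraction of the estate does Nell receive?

The entire $49,000 passes to the siblings and their issue.
Counting each half-blood sibling's line as half a unit, there are 7/2 units in $49,000, so one unit is $14,000. Whole-blood lines (Soraya, Kenji, and Esperanza) take $14,000 each; half-blood lines (Linnea) take $7,000 each.
Soraya's share ($14,000) is divided into 2 shares of $7,000: Nell and Niko each take $7,000.
Kenji's share ($14,000) passes entirely to Gita.

Nell receives 1/7 of the estate.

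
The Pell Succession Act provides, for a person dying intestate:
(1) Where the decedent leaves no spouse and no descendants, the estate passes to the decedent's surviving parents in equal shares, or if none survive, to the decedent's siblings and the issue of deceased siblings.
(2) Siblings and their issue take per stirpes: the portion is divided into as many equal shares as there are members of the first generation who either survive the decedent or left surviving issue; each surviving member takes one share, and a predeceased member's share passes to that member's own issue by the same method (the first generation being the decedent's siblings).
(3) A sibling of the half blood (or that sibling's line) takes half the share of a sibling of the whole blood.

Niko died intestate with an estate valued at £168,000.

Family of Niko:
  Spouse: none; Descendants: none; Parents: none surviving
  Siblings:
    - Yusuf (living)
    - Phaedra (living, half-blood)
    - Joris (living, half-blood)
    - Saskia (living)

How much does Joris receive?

The entire £168,000 passes to the siblings and their issue.
Counting each half-blood sibling's line as half a unit, there are 3 units in £168,000, so one unit is £56,000. Whole-blood lines (Yusuf and Saskia) take £56,000 each; half-blood lines (Phaedra and Joris) take £28,000 each.

Joris receives £28,000.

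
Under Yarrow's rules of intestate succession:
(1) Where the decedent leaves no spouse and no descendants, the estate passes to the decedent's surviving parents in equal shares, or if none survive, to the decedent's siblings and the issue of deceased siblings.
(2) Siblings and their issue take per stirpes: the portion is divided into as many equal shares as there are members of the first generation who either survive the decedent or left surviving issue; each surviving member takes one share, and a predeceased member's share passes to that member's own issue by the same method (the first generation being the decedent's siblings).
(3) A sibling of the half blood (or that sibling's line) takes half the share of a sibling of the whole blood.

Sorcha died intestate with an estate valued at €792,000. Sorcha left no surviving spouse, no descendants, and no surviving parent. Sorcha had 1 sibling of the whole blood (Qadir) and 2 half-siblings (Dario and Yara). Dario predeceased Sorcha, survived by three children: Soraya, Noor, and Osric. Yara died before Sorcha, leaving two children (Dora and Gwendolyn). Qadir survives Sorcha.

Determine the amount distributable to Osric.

Osric receives €66,000.

The entire €792,000 passes to the siblings and their issue.
Counting each half-blood sibling's line as half a unit, there are 2 units in €792,000, so one unit is €396,000. Whole-blood lines (Qadir) take €396,000 each; half-blood lines (Dario and Yara) take €198,000 each.
Dario's share (€198,000) is divided into 3 shares of €66,000: Soraya, Noor, and Osric each take €66,000.
Yara's share (€198,000) is divided into 2 shares of €99,000: Dora and Gwendolyn each take €99,000.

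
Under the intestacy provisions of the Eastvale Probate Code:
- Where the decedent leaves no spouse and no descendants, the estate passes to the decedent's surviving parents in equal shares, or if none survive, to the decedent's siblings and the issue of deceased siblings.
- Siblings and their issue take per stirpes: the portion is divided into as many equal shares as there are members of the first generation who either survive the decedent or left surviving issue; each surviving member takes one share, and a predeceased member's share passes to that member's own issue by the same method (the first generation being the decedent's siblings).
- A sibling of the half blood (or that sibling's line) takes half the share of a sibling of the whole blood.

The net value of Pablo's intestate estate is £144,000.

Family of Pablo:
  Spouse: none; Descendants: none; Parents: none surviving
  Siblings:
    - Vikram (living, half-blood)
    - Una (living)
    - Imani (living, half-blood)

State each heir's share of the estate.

The entire £144,000 passes to the siblings and their issue.
Counting each half-blood sibling's line as half a unit, there are 2 units in £144,000, so one unit is £72,000. Whole-blood lines (Una) take £72,000 each; half-blood lines (Vikram and Imani) take £36,000 each.

Vikram: £36,000; Una: £72,000; Imani: £36,000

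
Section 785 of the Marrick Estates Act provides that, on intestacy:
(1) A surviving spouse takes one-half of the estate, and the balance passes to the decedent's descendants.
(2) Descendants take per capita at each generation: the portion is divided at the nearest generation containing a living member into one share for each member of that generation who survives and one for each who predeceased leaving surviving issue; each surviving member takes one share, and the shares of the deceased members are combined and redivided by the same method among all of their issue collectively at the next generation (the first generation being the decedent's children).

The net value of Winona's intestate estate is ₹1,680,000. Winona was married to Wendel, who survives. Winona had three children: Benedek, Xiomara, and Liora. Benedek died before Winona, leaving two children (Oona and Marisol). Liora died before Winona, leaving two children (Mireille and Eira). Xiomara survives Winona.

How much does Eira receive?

Eira receives ₹140,000.

Wendel takes one-half of ₹1,680,000 = ₹840,000. The remaining ₹840,000 passes to the descendants.
The descendants' portion (₹840,000) is divided at the children's generation into 3 shares of ₹280,000. Xiomara takes ₹280,000. The 2 shares of the deceased (Benedek and Liora) are combined into a pool of ₹560,000.
That pool (₹560,000) is divided at the grandchildren's generation equally among Oona, Marisol, Mireille, and Eira: ₹140,000 each.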